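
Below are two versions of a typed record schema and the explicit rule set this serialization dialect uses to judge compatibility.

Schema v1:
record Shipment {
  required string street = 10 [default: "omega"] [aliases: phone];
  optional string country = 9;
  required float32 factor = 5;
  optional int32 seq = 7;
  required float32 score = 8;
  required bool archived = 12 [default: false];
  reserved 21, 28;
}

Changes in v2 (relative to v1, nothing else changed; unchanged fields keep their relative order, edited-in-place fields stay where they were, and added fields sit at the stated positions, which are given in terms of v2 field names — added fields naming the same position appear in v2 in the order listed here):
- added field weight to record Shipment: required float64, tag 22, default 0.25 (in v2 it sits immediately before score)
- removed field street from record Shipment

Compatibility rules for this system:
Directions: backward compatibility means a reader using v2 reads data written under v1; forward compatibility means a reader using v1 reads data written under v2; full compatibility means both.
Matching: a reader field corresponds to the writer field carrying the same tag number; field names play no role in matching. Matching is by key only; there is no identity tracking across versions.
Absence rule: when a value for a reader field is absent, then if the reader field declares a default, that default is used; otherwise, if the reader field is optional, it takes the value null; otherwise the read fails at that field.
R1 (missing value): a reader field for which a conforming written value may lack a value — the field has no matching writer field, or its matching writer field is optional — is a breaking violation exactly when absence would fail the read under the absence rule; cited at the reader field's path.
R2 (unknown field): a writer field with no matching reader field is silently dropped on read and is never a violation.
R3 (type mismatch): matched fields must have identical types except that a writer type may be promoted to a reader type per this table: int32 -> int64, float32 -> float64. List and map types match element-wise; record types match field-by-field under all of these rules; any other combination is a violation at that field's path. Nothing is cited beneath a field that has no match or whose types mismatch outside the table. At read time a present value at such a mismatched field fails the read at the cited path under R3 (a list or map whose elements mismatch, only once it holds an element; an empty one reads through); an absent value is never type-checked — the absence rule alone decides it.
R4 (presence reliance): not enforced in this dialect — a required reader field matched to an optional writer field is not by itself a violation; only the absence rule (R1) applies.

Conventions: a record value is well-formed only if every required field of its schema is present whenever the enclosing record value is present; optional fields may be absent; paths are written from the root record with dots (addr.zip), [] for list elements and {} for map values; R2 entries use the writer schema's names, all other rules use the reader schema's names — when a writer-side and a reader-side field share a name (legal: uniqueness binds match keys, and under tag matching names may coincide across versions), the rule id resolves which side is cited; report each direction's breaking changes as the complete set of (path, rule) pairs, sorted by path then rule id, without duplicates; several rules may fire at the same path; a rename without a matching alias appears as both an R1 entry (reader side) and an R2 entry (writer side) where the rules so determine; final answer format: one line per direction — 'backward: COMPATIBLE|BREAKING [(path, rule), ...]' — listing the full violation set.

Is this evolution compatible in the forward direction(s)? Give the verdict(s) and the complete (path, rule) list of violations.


each type pair in Shipment: writer, then reader
forward analysis of Shipment with v1 as reader and v2 as writer:
  no writer field matches reader street
  string -> string, writer optional: country aligns to country
  float32 -> float32, writer required: factor aligns to factor
  int32 -> int32, writer optional: seq aligns to seq
  float32 -> float32, writer required: score aligns to score
  bool -> bool, writer required: archived aligns to archived
  weight (writer side), unknown to reader
  => no violations; forward on Shipment: COMPATIBLE
diffs on Shipment not affecting the asked answer:
  added field weight to record Shipment: required float64, tag 22, default 0.25 (in v2 it sits immediately before score) -> inert for the asked Shipment verdict: nothing fires
  removed field street from record Shipment -> inert for the asked Shipment verdict: nothing fires

forward: COMPATIBLE []


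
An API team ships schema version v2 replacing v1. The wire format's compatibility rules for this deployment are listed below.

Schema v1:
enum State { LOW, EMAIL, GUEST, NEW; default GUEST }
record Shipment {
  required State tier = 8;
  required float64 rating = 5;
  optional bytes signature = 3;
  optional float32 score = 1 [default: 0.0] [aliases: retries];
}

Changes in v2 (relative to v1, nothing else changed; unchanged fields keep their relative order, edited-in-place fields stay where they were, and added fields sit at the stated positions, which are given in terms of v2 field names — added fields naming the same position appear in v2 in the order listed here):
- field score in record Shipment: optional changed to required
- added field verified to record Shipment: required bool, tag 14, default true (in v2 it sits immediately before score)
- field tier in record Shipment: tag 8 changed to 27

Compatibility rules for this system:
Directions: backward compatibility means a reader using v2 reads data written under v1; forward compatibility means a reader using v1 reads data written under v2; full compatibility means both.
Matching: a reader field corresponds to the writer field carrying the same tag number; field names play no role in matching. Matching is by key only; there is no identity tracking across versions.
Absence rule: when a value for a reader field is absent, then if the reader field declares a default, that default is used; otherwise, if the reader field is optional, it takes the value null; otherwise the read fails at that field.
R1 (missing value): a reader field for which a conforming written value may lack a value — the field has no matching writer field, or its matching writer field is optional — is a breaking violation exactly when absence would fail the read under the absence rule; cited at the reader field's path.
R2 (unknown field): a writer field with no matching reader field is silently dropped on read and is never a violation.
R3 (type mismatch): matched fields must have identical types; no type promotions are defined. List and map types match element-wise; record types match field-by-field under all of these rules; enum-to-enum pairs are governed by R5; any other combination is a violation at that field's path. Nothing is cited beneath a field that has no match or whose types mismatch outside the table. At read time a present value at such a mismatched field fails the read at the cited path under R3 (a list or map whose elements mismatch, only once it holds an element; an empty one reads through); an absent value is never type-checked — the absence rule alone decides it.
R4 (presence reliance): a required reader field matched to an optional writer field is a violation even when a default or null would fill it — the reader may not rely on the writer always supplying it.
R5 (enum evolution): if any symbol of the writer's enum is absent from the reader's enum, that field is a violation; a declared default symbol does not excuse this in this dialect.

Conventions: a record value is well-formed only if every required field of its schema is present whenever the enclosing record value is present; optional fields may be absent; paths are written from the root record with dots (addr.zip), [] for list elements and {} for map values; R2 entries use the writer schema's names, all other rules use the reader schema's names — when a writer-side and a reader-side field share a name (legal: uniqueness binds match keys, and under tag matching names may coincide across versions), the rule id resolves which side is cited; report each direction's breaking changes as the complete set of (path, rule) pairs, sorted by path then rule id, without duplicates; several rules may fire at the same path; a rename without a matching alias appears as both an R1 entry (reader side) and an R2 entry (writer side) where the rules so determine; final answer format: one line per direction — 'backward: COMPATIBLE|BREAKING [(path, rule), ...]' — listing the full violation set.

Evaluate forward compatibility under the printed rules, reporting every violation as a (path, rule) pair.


forward: BREAKING [(tier, R1)]

the writer's type comes first in each Shipment pair
forward analysis of Shipment with v1 as reader and v2 as writer:
  tier: no writer-side match
  rating: float64 -> float64, writer required; from rating
  signature: bytes -> bytes, writer optional; from signature
  score: float32 -> float32, writer required; from score
  writer tier: unknown to reader
  writer verified: unknown to reader
  rule R1 violated at tier
  => forward: BREAKING (1)
ruling out the remaining Shipment differences:
  field score in record Shipment: optional changed to required -> matters only for Shipment's backward compatibility — outside the asked direction
  added field verified to record Shipment: required bool, tag 14, default true (in v2 it sits immediately before score) -> fires no rule on Shipment, leaving the asked answer as it is


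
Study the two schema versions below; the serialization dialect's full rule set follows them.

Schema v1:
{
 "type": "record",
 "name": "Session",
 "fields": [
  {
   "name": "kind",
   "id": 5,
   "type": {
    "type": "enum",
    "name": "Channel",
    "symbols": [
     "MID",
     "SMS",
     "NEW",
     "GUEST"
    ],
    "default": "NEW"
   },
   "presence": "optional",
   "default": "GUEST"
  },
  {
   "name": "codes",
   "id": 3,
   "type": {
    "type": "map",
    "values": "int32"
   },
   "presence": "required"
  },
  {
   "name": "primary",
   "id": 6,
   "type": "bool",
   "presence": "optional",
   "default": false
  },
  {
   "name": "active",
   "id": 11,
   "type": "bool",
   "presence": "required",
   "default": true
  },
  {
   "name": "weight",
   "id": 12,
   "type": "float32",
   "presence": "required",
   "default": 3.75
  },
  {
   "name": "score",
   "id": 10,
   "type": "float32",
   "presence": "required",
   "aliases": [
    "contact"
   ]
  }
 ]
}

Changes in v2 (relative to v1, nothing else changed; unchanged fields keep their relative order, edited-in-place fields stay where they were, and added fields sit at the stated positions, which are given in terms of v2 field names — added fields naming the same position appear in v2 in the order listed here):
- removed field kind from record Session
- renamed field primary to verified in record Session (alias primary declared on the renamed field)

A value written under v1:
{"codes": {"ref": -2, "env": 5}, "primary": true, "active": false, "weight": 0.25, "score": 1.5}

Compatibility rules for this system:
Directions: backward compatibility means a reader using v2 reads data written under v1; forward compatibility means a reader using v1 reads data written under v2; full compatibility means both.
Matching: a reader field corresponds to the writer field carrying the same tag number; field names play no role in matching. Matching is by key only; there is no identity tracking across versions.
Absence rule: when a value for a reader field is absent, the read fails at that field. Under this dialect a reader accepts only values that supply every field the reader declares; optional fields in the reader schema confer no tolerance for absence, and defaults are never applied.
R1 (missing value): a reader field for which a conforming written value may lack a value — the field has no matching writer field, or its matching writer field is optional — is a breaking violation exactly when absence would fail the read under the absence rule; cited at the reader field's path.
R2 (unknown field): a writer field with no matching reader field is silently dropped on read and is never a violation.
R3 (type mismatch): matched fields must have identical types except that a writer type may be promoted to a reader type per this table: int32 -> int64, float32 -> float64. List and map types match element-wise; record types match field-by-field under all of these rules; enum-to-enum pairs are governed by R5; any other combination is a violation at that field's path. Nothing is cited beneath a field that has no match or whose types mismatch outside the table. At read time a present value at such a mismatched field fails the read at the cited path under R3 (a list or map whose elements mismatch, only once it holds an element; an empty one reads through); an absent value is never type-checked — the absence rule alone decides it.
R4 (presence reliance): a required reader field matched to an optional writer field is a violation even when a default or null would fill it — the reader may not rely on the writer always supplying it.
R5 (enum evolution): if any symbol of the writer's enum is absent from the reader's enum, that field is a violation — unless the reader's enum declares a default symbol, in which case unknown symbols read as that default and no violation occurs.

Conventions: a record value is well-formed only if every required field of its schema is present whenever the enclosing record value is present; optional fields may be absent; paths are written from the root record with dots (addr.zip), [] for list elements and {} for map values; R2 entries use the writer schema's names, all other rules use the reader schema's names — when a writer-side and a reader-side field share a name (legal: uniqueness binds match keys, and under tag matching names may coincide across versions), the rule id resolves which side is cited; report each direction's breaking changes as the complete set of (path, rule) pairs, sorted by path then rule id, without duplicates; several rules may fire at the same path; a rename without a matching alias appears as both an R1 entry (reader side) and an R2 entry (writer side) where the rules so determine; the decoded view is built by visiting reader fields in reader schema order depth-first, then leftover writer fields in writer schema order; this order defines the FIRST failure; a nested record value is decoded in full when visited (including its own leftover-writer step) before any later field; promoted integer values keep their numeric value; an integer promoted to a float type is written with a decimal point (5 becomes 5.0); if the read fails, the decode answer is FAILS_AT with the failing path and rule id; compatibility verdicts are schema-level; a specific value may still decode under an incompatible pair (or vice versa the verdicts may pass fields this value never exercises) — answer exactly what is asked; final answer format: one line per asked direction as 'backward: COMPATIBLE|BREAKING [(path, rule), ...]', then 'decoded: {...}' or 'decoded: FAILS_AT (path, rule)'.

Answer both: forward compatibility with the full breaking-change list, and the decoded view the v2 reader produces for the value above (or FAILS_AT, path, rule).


forward: BREAKING [(kind, R1), (primary, R1)]; decoded: {"codes": {"ref": -2, "env": 5}, "verified": true, "active": false, "weight": 0.25, "score": 1.5}

arrows below run writer -> reader for Session
forward for Session (reader v1, writer v2):
  kind has no writer counterpart
  codes <- codes (map<string, int32> -> map<string, int32>, writer required)
  primary <- verified (bool -> bool, writer optional)
  active <- active (bool -> bool, writer required)
  weight <- weight (float32 -> float32, writer required)
  score <- score (float32 -> float32, writer required)
  rule R1 violated at kind
  rule R1 violated at primary
  forward on Session therefore BREAKING (2)
migrating the Session value to v2:
  codes := {"ref": -2, "env": 5}
  verified := true (from writer primary)
  active := false
  weight := 0.25
  score := 1.5
  => decoded: {"codes": {"ref": -2, "env": 5}, "verified": true, "active": false, "weight": 0.25, "score": 1.5}


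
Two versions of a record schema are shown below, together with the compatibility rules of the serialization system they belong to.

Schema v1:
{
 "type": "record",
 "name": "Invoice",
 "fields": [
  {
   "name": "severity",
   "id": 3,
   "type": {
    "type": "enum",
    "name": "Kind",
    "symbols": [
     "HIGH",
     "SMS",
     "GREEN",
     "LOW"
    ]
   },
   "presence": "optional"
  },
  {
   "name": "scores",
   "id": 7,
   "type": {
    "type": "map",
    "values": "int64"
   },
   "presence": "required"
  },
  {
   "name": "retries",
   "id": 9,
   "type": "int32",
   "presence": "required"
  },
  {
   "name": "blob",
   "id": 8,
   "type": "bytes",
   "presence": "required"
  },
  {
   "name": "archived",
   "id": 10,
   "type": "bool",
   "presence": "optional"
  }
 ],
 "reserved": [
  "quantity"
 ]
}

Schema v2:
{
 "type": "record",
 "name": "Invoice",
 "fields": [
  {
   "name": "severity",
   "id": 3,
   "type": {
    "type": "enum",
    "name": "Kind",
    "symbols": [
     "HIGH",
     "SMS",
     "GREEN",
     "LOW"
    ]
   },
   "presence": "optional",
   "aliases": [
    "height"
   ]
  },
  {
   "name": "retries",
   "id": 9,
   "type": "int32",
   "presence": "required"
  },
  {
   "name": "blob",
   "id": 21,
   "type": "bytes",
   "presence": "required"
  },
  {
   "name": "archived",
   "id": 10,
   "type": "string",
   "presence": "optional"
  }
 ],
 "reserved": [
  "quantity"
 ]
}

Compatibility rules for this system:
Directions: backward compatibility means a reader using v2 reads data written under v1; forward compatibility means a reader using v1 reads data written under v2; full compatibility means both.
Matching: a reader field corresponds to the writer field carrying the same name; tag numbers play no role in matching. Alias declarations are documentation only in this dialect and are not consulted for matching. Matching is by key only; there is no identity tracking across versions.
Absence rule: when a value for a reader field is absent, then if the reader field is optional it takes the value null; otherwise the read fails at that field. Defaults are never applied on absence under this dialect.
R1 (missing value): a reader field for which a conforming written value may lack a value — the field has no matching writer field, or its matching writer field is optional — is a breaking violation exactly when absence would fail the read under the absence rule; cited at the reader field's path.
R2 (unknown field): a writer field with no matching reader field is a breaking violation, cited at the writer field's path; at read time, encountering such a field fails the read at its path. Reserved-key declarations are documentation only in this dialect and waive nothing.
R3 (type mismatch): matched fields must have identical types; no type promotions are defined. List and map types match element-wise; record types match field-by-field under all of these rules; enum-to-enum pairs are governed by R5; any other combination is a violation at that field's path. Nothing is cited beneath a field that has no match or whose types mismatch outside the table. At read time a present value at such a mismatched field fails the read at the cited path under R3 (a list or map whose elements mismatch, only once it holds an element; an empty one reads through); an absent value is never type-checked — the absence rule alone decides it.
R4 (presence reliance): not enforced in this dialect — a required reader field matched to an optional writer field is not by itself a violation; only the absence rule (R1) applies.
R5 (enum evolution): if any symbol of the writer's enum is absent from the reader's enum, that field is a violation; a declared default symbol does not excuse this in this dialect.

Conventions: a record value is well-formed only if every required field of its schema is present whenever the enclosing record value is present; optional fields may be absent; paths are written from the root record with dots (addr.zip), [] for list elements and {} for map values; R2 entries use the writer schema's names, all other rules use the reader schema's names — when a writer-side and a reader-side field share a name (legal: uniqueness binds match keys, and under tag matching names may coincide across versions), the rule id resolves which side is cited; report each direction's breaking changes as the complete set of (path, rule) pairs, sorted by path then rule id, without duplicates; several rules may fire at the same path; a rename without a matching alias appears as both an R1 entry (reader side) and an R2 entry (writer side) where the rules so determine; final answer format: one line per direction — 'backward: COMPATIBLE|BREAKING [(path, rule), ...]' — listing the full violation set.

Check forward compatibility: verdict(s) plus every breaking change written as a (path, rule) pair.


forward: BREAKING [(archived, R3), (scores, R1)]

each type pair in Invoice: writer, then reader
forward on Invoice — v1 reading data written by v2:
  severity: Kind -> Kind, writer optional; from severity
  no writer field matches reader scores
  retries: int32 -> int32, writer required; from retries
  blob: bytes -> bytes, writer required; from blob
  archived: string -> bool, writer optional; from archived
  rule R3 violated at archived
  rule R1 violated at scores
  => 2 violation(s): forward is BREAKING for Invoice
ruling out the remaining Invoice differences:
  field blob in record Invoice: tag 8 changed to 21 -> triggers nothing under Invoice's printed rules — same verdict


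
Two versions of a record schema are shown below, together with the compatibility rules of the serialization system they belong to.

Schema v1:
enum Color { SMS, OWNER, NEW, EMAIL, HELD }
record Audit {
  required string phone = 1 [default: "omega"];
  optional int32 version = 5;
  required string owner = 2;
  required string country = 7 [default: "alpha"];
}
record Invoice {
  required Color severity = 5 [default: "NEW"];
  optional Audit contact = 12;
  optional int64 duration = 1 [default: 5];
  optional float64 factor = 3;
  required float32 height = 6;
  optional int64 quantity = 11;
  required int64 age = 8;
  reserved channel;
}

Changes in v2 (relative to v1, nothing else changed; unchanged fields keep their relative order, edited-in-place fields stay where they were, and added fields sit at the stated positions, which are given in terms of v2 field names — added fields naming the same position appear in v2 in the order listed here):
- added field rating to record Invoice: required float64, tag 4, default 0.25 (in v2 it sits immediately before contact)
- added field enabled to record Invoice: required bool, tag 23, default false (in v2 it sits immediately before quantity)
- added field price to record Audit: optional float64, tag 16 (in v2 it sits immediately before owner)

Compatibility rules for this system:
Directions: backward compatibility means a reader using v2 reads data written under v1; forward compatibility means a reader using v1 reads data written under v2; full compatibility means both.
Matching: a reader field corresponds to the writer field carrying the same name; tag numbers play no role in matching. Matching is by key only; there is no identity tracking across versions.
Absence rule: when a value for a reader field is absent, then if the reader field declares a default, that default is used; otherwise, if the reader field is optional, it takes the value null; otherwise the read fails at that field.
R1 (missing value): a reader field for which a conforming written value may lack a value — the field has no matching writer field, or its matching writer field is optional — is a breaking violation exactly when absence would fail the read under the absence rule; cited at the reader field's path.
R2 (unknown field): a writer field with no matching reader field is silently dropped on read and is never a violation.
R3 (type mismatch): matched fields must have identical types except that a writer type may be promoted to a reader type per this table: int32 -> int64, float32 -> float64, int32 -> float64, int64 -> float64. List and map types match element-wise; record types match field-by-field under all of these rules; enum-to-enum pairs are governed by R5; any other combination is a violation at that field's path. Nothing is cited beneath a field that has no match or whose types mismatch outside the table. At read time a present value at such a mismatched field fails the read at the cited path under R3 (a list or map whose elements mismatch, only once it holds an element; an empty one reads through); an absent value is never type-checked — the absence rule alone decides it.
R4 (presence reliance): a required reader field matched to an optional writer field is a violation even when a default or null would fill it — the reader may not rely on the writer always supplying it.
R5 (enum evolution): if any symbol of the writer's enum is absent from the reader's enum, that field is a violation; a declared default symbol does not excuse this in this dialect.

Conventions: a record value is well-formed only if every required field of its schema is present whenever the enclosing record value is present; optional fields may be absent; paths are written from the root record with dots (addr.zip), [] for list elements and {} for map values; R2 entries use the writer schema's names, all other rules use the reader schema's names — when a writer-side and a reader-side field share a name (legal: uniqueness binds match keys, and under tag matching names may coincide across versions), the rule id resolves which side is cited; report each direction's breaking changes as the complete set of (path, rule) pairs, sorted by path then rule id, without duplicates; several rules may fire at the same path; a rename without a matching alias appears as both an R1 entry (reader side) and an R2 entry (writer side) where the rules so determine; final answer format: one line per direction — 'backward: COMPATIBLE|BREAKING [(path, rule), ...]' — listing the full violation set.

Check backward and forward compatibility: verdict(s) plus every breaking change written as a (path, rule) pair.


the writer's type comes first in each Invoice pair
backward pass over Invoice, reader schema v2, writer schema v1:
  writer required, Color -> Color: reader severity maps from writer severity
  rating: no writer match
  writer optional, Audit -> Audit: reader contact maps from writer contact
  writer optional, int64 -> int64: reader duration maps from writer duration
  writer optional, float64 -> float64: reader factor maps from writer factor
  writer required, float32 -> float32: reader height maps from writer height
  enabled: no writer match
  writer optional, int64 -> int64: reader quantity maps from writer quantity
  writer required, int64 -> int64: reader age maps from writer age
  writer required, string -> string: reader contact.phone maps from writer contact.phone
  writer optional, int32 -> int32: reader contact.version maps from writer contact.version
  contact.price: no writer match
  writer required, string -> string: reader contact.owner maps from writer contact.owner
  writer required, string -> string: reader contact.country maps from writer contact.country
  => no violations; backward on Invoice: COMPATIBLE
forward pass over Invoice, reader schema v1, writer schema v2:
  writer required, Color -> Color: reader severity maps from writer severity
  writer optional, Audit -> Audit: reader contact maps from writer contact
  writer optional, int64 -> int64: reader duration maps from writer duration
  writer optional, float64 -> float64: reader factor maps from writer factor
  writer required, float32 -> float32: reader height maps from writer height
  writer optional, int64 -> int64: reader quantity maps from writer quantity
  writer required, int64 -> int64: reader age maps from writer age
  leftover writer field: rating
  leftover writer field: enabled
  writer required, string -> string: reader contact.phone maps from writer contact.phone
  writer optional, int32 -> int32: reader contact.version maps from writer contact.version
  writer required, string -> string: reader contact.owner maps from writer contact.owner
  writer required, string -> string: reader contact.country maps from writer contact.country
  leftover writer field: contact.price
  => no violations; forward on Invoice: COMPATIBLE

backward: COMPATIBLE []; forward: COMPATIBLE []


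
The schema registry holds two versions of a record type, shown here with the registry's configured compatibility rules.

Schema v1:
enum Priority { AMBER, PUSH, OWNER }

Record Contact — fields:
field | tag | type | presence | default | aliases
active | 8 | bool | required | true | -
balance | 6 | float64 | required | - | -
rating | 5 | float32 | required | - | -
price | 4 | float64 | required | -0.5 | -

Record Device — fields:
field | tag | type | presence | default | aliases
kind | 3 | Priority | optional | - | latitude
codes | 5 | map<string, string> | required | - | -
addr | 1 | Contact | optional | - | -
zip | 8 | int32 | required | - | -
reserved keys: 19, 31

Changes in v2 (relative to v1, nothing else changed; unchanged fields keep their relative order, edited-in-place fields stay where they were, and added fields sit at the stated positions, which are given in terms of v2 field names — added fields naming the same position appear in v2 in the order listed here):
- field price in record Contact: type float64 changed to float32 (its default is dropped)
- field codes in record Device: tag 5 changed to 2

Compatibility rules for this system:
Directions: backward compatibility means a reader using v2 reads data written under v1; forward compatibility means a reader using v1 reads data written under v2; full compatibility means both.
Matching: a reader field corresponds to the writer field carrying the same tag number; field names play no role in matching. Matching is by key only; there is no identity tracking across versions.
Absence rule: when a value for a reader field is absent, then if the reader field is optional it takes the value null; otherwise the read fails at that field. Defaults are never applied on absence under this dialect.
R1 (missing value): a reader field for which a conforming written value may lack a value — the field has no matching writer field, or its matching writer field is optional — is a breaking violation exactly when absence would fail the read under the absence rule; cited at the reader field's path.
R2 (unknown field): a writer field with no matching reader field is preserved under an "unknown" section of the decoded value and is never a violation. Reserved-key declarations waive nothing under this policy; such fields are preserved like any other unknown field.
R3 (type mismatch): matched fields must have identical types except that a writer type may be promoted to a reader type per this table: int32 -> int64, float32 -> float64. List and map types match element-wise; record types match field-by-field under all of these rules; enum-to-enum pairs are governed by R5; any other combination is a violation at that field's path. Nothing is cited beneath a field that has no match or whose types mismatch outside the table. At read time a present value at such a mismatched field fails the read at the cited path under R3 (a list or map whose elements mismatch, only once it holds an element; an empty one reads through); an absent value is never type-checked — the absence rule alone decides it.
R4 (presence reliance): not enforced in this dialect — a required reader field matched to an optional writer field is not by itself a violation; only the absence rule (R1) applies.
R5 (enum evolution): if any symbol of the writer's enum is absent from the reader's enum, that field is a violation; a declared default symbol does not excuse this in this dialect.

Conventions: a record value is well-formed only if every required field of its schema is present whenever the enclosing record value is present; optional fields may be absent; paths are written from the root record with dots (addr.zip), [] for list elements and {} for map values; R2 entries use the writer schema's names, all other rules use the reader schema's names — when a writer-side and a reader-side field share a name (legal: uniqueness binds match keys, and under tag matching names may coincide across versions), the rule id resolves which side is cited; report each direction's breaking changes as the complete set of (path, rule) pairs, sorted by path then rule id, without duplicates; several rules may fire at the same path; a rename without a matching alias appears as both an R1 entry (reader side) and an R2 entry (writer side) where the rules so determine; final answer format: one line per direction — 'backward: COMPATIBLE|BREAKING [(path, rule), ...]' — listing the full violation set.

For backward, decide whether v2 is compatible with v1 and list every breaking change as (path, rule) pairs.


backward: BREAKING [(addr.price, R3), (codes, R1)]

the writer's type comes first in each Device pair
backward on Device — v2 reading data written by v1:
  kind: paired with writer kind (Priority -> Priority; writer optional)
  codes has no writer counterpart
  addr: paired with writer addr (Contact -> Contact; writer optional)
  zip: paired with writer zip (int32 -> int32; writer required)
  leftover writer field: codes
  addr.active: paired with writer addr.active (bool -> bool; writer required)
  addr.balance: paired with writer addr.balance (float64 -> float64; writer required)
  addr.rating: paired with writer addr.rating (float32 -> float32; writer required)
  addr.price: paired with writer addr.price (float64 -> float32; writer required)
  breaking: (addr.price, R3)
  breaking: (codes, R1)
  backward on Device therefore BREAKING (2)


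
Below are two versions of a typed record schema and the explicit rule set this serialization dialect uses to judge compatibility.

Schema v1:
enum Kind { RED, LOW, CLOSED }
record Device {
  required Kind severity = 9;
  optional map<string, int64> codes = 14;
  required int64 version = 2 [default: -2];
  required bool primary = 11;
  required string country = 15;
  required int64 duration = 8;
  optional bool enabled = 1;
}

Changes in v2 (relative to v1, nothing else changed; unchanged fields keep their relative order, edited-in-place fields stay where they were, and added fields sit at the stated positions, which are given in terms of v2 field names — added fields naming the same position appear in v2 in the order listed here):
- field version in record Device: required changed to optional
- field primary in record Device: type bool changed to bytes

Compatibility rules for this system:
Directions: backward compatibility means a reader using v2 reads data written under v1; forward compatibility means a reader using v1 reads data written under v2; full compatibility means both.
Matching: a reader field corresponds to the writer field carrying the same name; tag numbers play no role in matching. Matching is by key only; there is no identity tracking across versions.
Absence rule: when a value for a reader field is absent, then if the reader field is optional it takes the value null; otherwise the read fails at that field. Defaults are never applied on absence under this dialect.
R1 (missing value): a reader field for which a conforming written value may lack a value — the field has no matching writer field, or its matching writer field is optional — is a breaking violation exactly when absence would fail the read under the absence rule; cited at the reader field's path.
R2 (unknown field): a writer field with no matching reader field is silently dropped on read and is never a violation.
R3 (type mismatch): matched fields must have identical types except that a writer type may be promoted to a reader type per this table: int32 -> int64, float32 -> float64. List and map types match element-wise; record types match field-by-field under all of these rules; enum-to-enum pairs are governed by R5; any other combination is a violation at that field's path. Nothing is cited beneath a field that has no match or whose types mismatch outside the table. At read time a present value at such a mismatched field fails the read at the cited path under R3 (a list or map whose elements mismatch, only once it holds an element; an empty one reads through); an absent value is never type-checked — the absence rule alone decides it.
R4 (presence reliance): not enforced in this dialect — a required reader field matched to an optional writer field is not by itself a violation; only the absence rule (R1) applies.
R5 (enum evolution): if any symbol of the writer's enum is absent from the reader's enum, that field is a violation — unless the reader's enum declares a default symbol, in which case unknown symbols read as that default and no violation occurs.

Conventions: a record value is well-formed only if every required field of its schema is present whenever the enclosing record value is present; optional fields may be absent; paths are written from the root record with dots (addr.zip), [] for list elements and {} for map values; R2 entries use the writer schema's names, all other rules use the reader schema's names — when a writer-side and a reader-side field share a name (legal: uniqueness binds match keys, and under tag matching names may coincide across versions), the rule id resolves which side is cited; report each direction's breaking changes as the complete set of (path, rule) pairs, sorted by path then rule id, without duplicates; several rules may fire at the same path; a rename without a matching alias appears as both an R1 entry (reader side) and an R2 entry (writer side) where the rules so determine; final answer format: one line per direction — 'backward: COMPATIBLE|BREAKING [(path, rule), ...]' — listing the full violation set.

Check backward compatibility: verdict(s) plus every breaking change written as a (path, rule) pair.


the writer's type comes first in each Device pair
backward pass over Device, reader schema v2, writer schema v1:
  severity: paired with writer severity (Kind -> Kind; writer required)
  codes: paired with writer codes (map<string, int64> -> map<string, int64>; writer optional)
  version: paired with writer version (int64 -> int64; writer required)
  primary: paired with writer primary (bool -> bytes; writer required)
  country: paired with writer country (string -> string; writer required)
  duration: paired with writer duration (int64 -> int64; writer required)
  enabled: paired with writer enabled (bool -> bool; writer optional)
  violation R3 at primary
  => backward verdict for Device: BREAKING, 1 violation(s)
checking off the Device differences that do not matter here:
  field version in record Device: required changed to optional -> affects forward compatibility only, which is not asked

backward: BREAKING [(primary, R3)]


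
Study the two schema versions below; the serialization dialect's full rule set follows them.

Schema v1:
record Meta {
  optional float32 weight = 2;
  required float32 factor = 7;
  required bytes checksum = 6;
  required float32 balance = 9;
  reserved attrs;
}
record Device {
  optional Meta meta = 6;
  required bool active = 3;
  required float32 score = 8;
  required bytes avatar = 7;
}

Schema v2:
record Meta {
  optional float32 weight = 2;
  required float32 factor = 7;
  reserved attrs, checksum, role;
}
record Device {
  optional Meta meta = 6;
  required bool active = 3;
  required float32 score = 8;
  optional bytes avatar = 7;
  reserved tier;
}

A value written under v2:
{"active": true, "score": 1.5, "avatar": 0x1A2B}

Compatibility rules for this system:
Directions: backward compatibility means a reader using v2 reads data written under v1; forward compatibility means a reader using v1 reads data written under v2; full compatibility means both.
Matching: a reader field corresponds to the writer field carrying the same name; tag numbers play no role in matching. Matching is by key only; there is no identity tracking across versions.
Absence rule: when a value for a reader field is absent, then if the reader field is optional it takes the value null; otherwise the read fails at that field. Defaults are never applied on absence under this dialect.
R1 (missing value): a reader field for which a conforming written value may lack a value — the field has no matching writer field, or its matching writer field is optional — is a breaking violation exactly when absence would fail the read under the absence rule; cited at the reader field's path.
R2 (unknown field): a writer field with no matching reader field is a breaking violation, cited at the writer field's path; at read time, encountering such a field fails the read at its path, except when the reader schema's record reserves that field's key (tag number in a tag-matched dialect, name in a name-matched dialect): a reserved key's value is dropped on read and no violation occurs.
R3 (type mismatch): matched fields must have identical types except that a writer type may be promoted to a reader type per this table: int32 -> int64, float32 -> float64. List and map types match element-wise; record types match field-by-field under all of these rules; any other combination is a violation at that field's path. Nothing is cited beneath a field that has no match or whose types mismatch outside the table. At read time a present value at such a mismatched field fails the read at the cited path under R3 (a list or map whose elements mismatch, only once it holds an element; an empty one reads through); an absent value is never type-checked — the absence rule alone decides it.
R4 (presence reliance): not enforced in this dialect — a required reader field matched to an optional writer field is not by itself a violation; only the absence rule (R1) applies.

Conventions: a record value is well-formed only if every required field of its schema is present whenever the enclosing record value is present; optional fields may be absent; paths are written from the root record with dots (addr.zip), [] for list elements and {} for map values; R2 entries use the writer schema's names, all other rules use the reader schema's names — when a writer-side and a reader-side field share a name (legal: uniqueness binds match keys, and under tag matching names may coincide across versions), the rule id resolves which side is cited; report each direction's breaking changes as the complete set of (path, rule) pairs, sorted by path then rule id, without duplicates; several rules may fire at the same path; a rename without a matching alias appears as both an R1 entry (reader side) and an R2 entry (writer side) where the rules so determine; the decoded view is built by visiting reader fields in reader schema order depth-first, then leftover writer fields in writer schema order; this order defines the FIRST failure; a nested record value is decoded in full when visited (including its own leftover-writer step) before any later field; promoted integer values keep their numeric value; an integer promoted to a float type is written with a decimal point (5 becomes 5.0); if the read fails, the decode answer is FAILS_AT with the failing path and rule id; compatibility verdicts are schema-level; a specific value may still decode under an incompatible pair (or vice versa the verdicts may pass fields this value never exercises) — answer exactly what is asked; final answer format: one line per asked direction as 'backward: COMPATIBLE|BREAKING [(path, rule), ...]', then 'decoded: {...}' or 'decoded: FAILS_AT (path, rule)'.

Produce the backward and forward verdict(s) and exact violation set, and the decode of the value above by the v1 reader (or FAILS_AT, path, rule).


arrows below run writer -> reader for Device
backward analysis of Device with v2 as reader and v1 as writer:
  Meta -> Meta, writer optional: meta aligns to meta
  bool -> bool, writer required: active aligns to active
  float32 -> float32, writer required: score aligns to score
  bytes -> bytes, writer required: avatar aligns to avatar
  float32 -> float32, writer optional: meta.weight aligns to meta.weight
  float32 -> float32, writer required: meta.factor aligns to meta.factor
  writer meta.checksum: unknown to reader
  writer meta.balance: unknown to reader
  R2 fires at meta.balance
  => backward verdict for Device: BREAKING, 1 violation(s)
forward analysis of Device with v1 as reader and v2 as writer:
  Meta -> Meta, writer optional: meta aligns to meta
  bool -> bool, writer required: active aligns to active
  float32 -> float32, writer required: score aligns to score
  bytes -> bytes, writer optional: avatar aligns to avatar
  float32 -> float32, writer optional: meta.weight aligns to meta.weight
  float32 -> float32, writer required: meta.factor aligns to meta.factor
  meta.checksum: no writer-side match
  meta.balance: no writer-side match
  R1 fires at avatar
  R1 fires at meta.balance
  R1 fires at meta.checksum
  => forward verdict for Device: BREAKING, 3 violation(s)
decode walk for Device under reader schema v1:
  meta := null (not supplied -> null)
  active := true
  score := 1.5
  avatar := 0x1A2B
  => decoded: {"meta": null, "active": true, "score": 1.5, "avatar": 0x1A2B}

backward: BREAKING [(meta.balance, R2)]; forward: BREAKING [(avatar, R1), (meta.balance, R1), (meta.checksum, R1)]; decoded: {"meta": null, "active": true, "score": 1.5, "avatar": 0x1A2B}
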